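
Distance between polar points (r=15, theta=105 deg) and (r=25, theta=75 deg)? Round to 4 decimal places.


d = sqrt(r1^2 + r2^2 - 2*r1*r2*cos(t2-t1))
d = sqrt(15^2 + 25^2 - 2*15*25*cos(75-105)) = 14.1591

14.1591


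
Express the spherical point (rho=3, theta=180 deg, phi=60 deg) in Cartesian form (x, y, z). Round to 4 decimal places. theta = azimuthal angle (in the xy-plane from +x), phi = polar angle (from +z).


x = 3 * sin(60) * cos(180) = -2.5981
y = 3 * sin(60) * sin(180) = 0
z = 3 * cos(60) = 1.5

(-2.5981, 0, 1.5)


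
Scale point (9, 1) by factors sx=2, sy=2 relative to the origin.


Scaling: (x*sx, y*sy) = (9*2, 1*2) = (18, 2)

(18, 2)


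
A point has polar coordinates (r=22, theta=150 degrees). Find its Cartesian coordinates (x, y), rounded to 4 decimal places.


x = 22 * cos(150) = -19.0526
y = 22 * sin(150) = 11

(-19.0526, 11)


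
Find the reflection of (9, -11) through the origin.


Reflection through origin: (x, y) -> (-x, -y)
(9, -11) -> (-9, 11)

(-9, 11)


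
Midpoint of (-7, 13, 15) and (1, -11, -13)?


Midpoint = ((-7+1)/2, (13+-11)/2, (15+-13)/2) = (-3, 1, 1)

(-3, 1, 1)


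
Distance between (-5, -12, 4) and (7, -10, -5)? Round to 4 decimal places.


d = sqrt((7--5)^2 + (-10--12)^2 + (-5-4)^2) = 15.1327

15.1327


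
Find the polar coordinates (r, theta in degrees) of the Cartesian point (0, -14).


r = sqrt(0^2 + (-14)^2) = 14
theta = atan2(-14, 0) = 270 degrees

r = 14, theta = 270 degrees


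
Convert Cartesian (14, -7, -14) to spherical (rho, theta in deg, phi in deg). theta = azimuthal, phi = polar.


rho = sqrt(14^2 + (-7)^2 + (-14)^2) = 21
theta = atan2(-7, 14) = 333.4349 deg
phi = acos(-14/21) = 131.8103 deg

rho = 21, theta = 333.4349 deg, phi = 131.8103 deg


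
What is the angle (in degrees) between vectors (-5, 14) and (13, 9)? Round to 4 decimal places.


dot = -5*13 + 14*9 = 61
|u| = 14.8661, |v| = 15.8114
cos(angle) = 0.2595
angle = 74.9587 degrees

74.9587 degrees


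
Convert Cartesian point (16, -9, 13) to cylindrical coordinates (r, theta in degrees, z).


r = sqrt(16^2 + (-9)^2) = 18.3576
theta = atan2(-9, 16) = 330.6422 deg
z = 13

r = 18.3576, theta = 330.6422 deg, z = 13


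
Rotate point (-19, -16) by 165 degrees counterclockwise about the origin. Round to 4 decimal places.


x' = -19*cos(165) - -16*sin(165) = 22.4937
y' = -19*sin(165) + -16*cos(165) = 10.5373

(22.4937, 10.5373)


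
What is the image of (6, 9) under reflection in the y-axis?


Reflection across y-axis: (x, y) -> (-x, y)
(6, 9) -> (-6, 9)

(-6, 9)


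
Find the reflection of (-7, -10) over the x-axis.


Reflection across x-axis: (x, y) -> (x, -y)
(-7, -10) -> (-7, 10)

(-7, 10)


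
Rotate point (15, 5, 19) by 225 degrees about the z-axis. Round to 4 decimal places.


x' = 15*cos(225) - 5*sin(225) = -7.0711
y' = 15*sin(225) + 5*cos(225) = -14.1421
z' = 19

(-7.0711, -14.1421, 19)


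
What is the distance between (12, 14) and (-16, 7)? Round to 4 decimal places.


d = sqrt((-16-12)^2 + (7-14)^2) = 28.8617

28.8617


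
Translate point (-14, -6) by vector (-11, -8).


Translation: (x+dx, y+dy) = (-14+-11, -6+-8) = (-25, -14)

(-25, -14)


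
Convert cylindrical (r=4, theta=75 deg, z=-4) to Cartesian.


x = 4 * cos(75) = 1.0353
y = 4 * sin(75) = 3.8637
z = -4

(1.0353, 3.8637, -4)


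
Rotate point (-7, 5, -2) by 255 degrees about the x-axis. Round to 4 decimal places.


x' = -7
y' = 5*cos(255) - -2*sin(255) = -3.2259
z' = 5*sin(255) + -2*cos(255) = -4.312

(-7, -3.2259, -4.312)


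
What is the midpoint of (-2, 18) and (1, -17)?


Midpoint = ((-2+1)/2, (18+-17)/2) = (-0.5, 0.5)

(-0.5, 0.5)


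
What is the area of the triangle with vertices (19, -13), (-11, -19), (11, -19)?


Area = |x1(y2-y3) + x2(y3-y1) + x3(y1-y2)| / 2
= |19*(-19--19) + -11*(-19--13) + 11*(-13--19)| / 2
= 66

66


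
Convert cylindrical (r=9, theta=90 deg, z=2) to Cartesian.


x = 9 * cos(90) = 0
y = 9 * sin(90) = 9
z = 2

(0, 9, 2)


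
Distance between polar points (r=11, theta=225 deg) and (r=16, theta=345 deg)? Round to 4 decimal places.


d = sqrt(r1^2 + r2^2 - 2*r1*r2*cos(t2-t1))
d = sqrt(11^2 + 16^2 - 2*11*16*cos(345-225)) = 23.516

23.516


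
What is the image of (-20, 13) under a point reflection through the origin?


Reflection through origin: (x, y) -> (-x, -y)
(-20, 13) -> (20, -13)

(20, -13)


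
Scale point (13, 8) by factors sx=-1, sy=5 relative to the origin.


Scaling: (x*sx, y*sy) = (13*-1, 8*5) = (-13, 40)

(-13, 40)


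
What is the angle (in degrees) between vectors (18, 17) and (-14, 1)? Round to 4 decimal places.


dot = 18*-14 + 17*1 = -235
|u| = 24.7588, |v| = 14.0357
cos(angle) = -0.6762
angle = 132.551 degrees

132.551 degrees


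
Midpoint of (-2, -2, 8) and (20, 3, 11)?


Midpoint = ((-2+20)/2, (-2+3)/2, (8+11)/2) = (9, 0.5, 9.5)

(9, 0.5, 9.5)


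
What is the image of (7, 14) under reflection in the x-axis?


Reflection across x-axis: (x, y) -> (x, -y)
(7, 14) -> (7, -14)

(7, -14)


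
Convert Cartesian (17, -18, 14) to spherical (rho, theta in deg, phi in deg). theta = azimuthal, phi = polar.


rho = sqrt(17^2 + (-18)^2 + 14^2) = 28.4429
theta = atan2(-18, 17) = 313.3634 deg
phi = acos(14/28.4429) = 60.5138 deg

rho = 28.4429, theta = 313.3634 deg, phi = 60.5138 deg


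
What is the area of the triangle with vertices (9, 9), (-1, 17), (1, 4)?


Area = |x1(y2-y3) + x2(y3-y1) + x3(y1-y2)| / 2
= |9*(17-4) + -1*(4-9) + 1*(9-17)| / 2
= 57

57


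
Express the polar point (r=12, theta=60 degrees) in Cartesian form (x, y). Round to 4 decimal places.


x = 12 * cos(60) = 6
y = 12 * sin(60) = 10.3923

(6, 10.3923)


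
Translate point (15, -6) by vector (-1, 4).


Translation: (x+dx, y+dy) = (15+-1, -6+4) = (14, -2)

(14, -2)


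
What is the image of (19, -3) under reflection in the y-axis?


Reflection across y-axis: (x, y) -> (-x, y)
(19, -3) -> (-19, -3)

(-19, -3)


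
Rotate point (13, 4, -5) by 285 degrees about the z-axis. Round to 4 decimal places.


x' = 13*cos(285) - 4*sin(285) = 7.2284
y' = 13*sin(285) + 4*cos(285) = -11.5218
z' = -5

(7.2284, -11.5218, -5)


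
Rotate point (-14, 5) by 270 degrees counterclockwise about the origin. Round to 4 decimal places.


x' = -14*cos(270) - 5*sin(270) = 5
y' = -14*sin(270) + 5*cos(270) = 14

(5, 14)


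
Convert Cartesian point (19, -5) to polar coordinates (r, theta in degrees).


r = sqrt(19^2 + (-5)^2) = 19.6469
theta = atan2(-5, 19) = 345.2564 degrees

r = 19.6469, theta = 345.2564 degrees


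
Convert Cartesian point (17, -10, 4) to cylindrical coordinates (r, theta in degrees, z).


r = sqrt(17^2 + (-10)^2) = 19.7231
theta = atan2(-10, 17) = 329.5345 deg
z = 4

r = 19.7231, theta = 329.5345 deg, z = 4


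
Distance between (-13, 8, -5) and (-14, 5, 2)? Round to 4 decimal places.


d = sqrt((-14--13)^2 + (5-8)^2 + (2--5)^2) = 7.6811

7.6811


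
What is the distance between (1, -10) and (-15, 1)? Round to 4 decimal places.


d = sqrt((-15-1)^2 + (1--10)^2) = 19.4165

19.4165


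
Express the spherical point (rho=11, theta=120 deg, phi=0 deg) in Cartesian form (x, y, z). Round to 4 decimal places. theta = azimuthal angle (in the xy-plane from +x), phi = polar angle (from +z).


x = 11 * sin(0) * cos(120) = 0
y = 11 * sin(0) * sin(120) = 0
z = 11 * cos(0) = 11

(0, 0, 11)


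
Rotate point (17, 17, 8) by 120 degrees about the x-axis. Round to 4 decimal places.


x' = 17
y' = 17*cos(120) - 8*sin(120) = -15.4282
z' = 17*sin(120) + 8*cos(120) = 10.7224

(17, -15.4282, 10.7224)


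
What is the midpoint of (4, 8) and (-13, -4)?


Midpoint = ((4+-13)/2, (8+-4)/2) = (-4.5, 2)

(-4.5, 2)


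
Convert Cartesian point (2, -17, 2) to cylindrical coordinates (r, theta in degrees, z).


r = sqrt(2^2 + (-17)^2) = 17.1172
theta = atan2(-17, 2) = 276.7098 deg
z = 2

r = 17.1172, theta = 276.7098 deg, z = 2


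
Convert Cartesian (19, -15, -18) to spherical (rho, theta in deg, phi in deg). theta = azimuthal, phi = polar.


rho = sqrt(19^2 + (-15)^2 + (-18)^2) = 30.1662
theta = atan2(-15, 19) = 321.7098 deg
phi = acos(-18/30.1662) = 126.6335 deg

rho = 30.1662, theta = 321.7098 deg, phi = 126.6335 deg


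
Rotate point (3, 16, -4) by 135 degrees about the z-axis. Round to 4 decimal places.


x' = 3*cos(135) - 16*sin(135) = -13.435
y' = 3*sin(135) + 16*cos(135) = -9.1924
z' = -4

(-13.435, -9.1924, -4)


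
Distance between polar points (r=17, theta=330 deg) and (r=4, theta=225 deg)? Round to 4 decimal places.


d = sqrt(r1^2 + r2^2 - 2*r1*r2*cos(t2-t1))
d = sqrt(17^2 + 4^2 - 2*17*4*cos(225-330)) = 18.4445

18.4445


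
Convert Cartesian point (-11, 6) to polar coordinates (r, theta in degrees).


r = sqrt((-11)^2 + 6^2) = 12.53
theta = atan2(6, -11) = 151.3895 degrees

r = 12.53, theta = 151.3895 degrees


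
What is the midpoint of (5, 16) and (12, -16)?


Midpoint = ((5+12)/2, (16+-16)/2) = (8.5, 0)

(8.5, 0)


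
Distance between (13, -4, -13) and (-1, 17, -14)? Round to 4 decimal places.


d = sqrt((-1-13)^2 + (17--4)^2 + (-14--13)^2) = 25.2587

25.2587


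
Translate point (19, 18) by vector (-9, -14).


Translation: (x+dx, y+dy) = (19+-9, 18+-14) = (10, 4)

(10, 4)


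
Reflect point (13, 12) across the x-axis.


Reflection across x-axis: (x, y) -> (x, -y)
(13, 12) -> (13, -12)

(13, -12)


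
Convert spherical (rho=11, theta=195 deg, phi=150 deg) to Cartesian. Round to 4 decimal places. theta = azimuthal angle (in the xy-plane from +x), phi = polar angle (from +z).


x = 11 * sin(150) * cos(195) = -5.3126
y = 11 * sin(150) * sin(195) = -1.4235
z = 11 * cos(150) = -9.5263

(-5.3126, -1.4235, -9.5263)


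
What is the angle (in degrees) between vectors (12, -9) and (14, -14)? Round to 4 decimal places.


dot = 12*14 + -9*-14 = 294
|u| = 15, |v| = 19.799
cos(angle) = 0.9899
angle = 8.1301 degrees

8.1301 degrees


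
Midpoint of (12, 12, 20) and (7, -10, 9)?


Midpoint = ((12+7)/2, (12+-10)/2, (20+9)/2) = (9.5, 1, 14.5)

(9.5, 1, 14.5)


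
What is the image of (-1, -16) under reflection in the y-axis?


Reflection across y-axis: (x, y) -> (-x, y)
(-1, -16) -> (1, -16)

(1, -16)


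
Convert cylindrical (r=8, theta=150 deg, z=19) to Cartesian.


x = 8 * cos(150) = -6.9282
y = 8 * sin(150) = 4
z = 19

(-6.9282, 4, 19)


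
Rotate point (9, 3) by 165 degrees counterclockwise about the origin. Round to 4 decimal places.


x' = 9*cos(165) - 3*sin(165) = -9.4698
y' = 9*sin(165) + 3*cos(165) = -0.5684

(-9.4698, -0.5684)


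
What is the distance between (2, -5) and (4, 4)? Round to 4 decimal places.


d = sqrt((4-2)^2 + (4--5)^2) = 9.2195

9.2195


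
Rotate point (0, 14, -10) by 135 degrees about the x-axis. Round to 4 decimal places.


x' = 0
y' = 14*cos(135) - -10*sin(135) = -2.8284
z' = 14*sin(135) + -10*cos(135) = 16.9706

(0, -2.8284, 16.9706)


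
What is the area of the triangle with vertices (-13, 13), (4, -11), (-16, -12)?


Area = |x1(y2-y3) + x2(y3-y1) + x3(y1-y2)| / 2
= |-13*(-11--12) + 4*(-12-13) + -16*(13--11)| / 2
= 248.5

248.5


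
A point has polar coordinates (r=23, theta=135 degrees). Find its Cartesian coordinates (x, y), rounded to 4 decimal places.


x = 23 * cos(135) = -16.2635
y = 23 * sin(135) = 16.2635

(-16.2635, 16.2635)


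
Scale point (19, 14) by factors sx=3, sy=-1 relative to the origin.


Scaling: (x*sx, y*sy) = (19*3, 14*-1) = (57, -14)

(57, -14)


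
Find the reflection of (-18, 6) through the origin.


Reflection through origin: (x, y) -> (-x, -y)
(-18, 6) -> (18, -6)

(18, -6)


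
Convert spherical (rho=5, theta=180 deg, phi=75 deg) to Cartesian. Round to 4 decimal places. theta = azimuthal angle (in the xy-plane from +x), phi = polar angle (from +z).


x = 5 * sin(75) * cos(180) = -4.8296
y = 5 * sin(75) * sin(180) = 0
z = 5 * cos(75) = 1.2941

(-4.8296, 0, 1.2941)


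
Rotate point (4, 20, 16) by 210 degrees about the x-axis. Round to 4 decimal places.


x' = 4
y' = 20*cos(210) - 16*sin(210) = -9.3205
z' = 20*sin(210) + 16*cos(210) = -23.8564

(4, -9.3205, -23.8564)


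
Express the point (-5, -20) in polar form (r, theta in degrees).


r = sqrt((-5)^2 + (-20)^2) = 20.6155
theta = atan2(-20, -5) = 255.9638 degrees

r = 20.6155, theta = 255.9638 degrees


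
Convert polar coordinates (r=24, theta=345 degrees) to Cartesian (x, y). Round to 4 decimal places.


x = 24 * cos(345) = 23.1822
y = 24 * sin(345) = -6.2117

(23.1822, -6.2117)


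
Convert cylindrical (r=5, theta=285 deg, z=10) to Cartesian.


x = 5 * cos(285) = 1.2941
y = 5 * sin(285) = -4.8296
z = 10

(1.2941, -4.8296, 10)


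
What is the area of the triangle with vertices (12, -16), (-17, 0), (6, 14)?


Area = |x1(y2-y3) + x2(y3-y1) + x3(y1-y2)| / 2
= |12*(0-14) + -17*(14--16) + 6*(-16-0)| / 2
= 387

387


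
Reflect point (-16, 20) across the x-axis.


Reflection across x-axis: (x, y) -> (x, -y)
(-16, 20) -> (-16, -20)

(-16, -20)


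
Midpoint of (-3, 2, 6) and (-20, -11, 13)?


Midpoint = ((-3+-20)/2, (2+-11)/2, (6+13)/2) = (-11.5, -4.5, 9.5)

(-11.5, -4.5, 9.5)


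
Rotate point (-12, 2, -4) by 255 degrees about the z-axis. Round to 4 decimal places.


x' = -12*cos(255) - 2*sin(255) = 5.0377
y' = -12*sin(255) + 2*cos(255) = 11.0735
z' = -4

(5.0377, 11.0735, -4)


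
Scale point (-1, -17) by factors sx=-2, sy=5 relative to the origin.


Scaling: (x*sx, y*sy) = (-1*-2, -17*5) = (2, -85)

(2, -85)


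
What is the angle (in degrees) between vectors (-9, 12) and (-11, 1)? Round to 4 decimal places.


dot = -9*-11 + 12*1 = 111
|u| = 15, |v| = 11.0454
cos(angle) = 0.67
angle = 47.9357 degrees

47.9357 degrees


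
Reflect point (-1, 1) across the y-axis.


Reflection across y-axis: (x, y) -> (-x, y)
(-1, 1) -> (1, 1)

(1, 1)


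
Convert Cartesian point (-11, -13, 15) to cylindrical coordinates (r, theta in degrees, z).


r = sqrt((-11)^2 + (-13)^2) = 17.0294
theta = atan2(-13, -11) = 229.7636 deg
z = 15

r = 17.0294, theta = 229.7636 deg, z = 15


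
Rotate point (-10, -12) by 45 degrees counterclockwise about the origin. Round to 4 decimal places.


x' = -10*cos(45) - -12*sin(45) = 1.4142
y' = -10*sin(45) + -12*cos(45) = -15.5563

(1.4142, -15.5563)


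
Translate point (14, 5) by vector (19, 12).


Translation: (x+dx, y+dy) = (14+19, 5+12) = (33, 17)

(33, 17)


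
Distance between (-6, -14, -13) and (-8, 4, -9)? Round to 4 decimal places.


d = sqrt((-8--6)^2 + (4--14)^2 + (-9--13)^2) = 18.5472

18.5472


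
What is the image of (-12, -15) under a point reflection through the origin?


Reflection through origin: (x, y) -> (-x, -y)
(-12, -15) -> (12, 15)

(12, 15)


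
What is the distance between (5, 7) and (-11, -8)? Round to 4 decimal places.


d = sqrt((-11-5)^2 + (-8-7)^2) = 21.9317

21.9317


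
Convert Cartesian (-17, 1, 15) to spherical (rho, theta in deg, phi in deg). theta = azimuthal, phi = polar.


rho = sqrt((-17)^2 + 1^2 + 15^2) = 22.6936
theta = atan2(1, -17) = 176.6335 deg
phi = acos(15/22.6936) = 48.6254 deg

rho = 22.6936, theta = 176.6335 deg, phi = 48.6254 deg


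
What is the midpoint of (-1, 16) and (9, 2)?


Midpoint = ((-1+9)/2, (16+2)/2) = (4, 9)

(4, 9)


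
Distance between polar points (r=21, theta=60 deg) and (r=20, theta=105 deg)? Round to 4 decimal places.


d = sqrt(r1^2 + r2^2 - 2*r1*r2*cos(t2-t1))
d = sqrt(21^2 + 20^2 - 2*21*20*cos(105-60)) = 15.7172

15.7172


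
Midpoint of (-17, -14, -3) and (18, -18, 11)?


Midpoint = ((-17+18)/2, (-14+-18)/2, (-3+11)/2) = (0.5, -16, 4)

(0.5, -16, 4)


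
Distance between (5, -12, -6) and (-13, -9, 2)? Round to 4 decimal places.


d = sqrt((-13-5)^2 + (-9--12)^2 + (2--6)^2) = 19.9249

19.9249


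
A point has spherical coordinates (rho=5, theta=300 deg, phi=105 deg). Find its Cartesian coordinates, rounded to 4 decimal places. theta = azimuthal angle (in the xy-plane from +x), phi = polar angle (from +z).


x = 5 * sin(105) * cos(300) = 2.4148
y = 5 * sin(105) * sin(300) = -4.1826
z = 5 * cos(105) = -1.2941

(2.4148, -4.1826, -1.2941)


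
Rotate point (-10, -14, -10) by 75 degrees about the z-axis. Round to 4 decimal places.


x' = -10*cos(75) - -14*sin(75) = 10.9348
y' = -10*sin(75) + -14*cos(75) = -13.2827
z' = -10

(10.9348, -13.2827, -10)


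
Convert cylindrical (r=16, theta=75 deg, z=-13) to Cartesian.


x = 16 * cos(75) = 4.1411
y = 16 * sin(75) = 15.4548
z = -13

(4.1411, 15.4548, -13)


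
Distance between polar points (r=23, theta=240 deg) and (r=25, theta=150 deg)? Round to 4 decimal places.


d = sqrt(r1^2 + r2^2 - 2*r1*r2*cos(t2-t1))
d = sqrt(23^2 + 25^2 - 2*23*25*cos(150-240)) = 33.9706

33.9706


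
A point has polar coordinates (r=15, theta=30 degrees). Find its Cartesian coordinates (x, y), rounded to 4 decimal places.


x = 15 * cos(30) = 12.9904
y = 15 * sin(30) = 7.5

(12.9904, 7.5)


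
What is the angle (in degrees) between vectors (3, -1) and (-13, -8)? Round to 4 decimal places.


dot = 3*-13 + -1*-8 = -31
|u| = 3.1623, |v| = 15.2643
cos(angle) = -0.6422
angle = 129.9575 degrees

129.9575 degrees


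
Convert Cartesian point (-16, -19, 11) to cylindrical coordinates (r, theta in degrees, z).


r = sqrt((-16)^2 + (-19)^2) = 24.8395
theta = atan2(-19, -16) = 229.8991 deg
z = 11

r = 24.8395, theta = 229.8991 deg, z = 11


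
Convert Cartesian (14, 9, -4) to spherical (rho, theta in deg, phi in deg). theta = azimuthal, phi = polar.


rho = sqrt(14^2 + 9^2 + (-4)^2) = 17.1172
theta = atan2(9, 14) = 32.7352 deg
phi = acos(-4/17.1172) = 103.514 deg

rho = 17.1172, theta = 32.7352 deg, phi = 103.514 deg


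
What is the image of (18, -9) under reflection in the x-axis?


Reflection across x-axis: (x, y) -> (x, -y)
(18, -9) -> (18, 9)

(18, 9)


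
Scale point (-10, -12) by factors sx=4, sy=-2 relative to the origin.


Scaling: (x*sx, y*sy) = (-10*4, -12*-2) = (-40, 24)

(-40, 24)


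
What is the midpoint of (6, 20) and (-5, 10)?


Midpoint = ((6+-5)/2, (20+10)/2) = (0.5, 15)

(0.5, 15)


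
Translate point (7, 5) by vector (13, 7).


Translation: (x+dx, y+dy) = (7+13, 5+7) = (20, 12)

(20, 12)


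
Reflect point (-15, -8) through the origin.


Reflection through origin: (x, y) -> (-x, -y)
(-15, -8) -> (15, 8)

(15, 8)


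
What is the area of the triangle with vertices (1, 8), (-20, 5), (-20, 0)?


Area = |x1(y2-y3) + x2(y3-y1) + x3(y1-y2)| / 2
= |1*(5-0) + -20*(0-8) + -20*(8-5)| / 2
= 52.5

52.5


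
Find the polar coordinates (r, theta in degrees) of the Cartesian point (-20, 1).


r = sqrt((-20)^2 + 1^2) = 20.025
theta = atan2(1, -20) = 177.1376 degrees

r = 20.025, theta = 177.1376 degrees


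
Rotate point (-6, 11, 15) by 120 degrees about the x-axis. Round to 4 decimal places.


x' = -6
y' = 11*cos(120) - 15*sin(120) = -18.4904
z' = 11*sin(120) + 15*cos(120) = 2.0263

(-6, -18.4904, 2.0263)


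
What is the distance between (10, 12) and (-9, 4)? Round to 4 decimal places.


d = sqrt((-9-10)^2 + (4-12)^2) = 20.6155

20.6155


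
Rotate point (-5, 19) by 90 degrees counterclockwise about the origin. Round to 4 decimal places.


x' = -5*cos(90) - 19*sin(90) = -19
y' = -5*sin(90) + 19*cos(90) = -5

(-19, -5)


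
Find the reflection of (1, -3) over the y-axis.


Reflection across y-axis: (x, y) -> (-x, y)
(1, -3) -> (-1, -3)

(-1, -3)


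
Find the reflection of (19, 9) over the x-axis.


Reflection across x-axis: (x, y) -> (x, -y)
(19, 9) -> (19, -9)

(19, -9)


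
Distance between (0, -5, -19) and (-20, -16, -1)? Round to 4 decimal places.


d = sqrt((-20-0)^2 + (-16--5)^2 + (-1--19)^2) = 29.0689

29.0689


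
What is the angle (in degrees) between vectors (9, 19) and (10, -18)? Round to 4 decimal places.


dot = 9*10 + 19*-18 = -252
|u| = 21.0238, |v| = 20.5913
cos(angle) = -0.5821
angle = 125.5992 degrees

125.5992 degrees


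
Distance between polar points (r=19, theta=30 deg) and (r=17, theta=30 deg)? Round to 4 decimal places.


d = sqrt(r1^2 + r2^2 - 2*r1*r2*cos(t2-t1))
d = sqrt(19^2 + 17^2 - 2*19*17*cos(30-30)) = 2

2


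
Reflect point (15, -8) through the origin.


Reflection through origin: (x, y) -> (-x, -y)
(15, -8) -> (-15, 8)

(-15, 8)


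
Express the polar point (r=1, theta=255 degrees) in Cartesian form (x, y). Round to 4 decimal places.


x = 1 * cos(255) = -0.2588
y = 1 * sin(255) = -0.9659

(-0.2588, -0.9659)


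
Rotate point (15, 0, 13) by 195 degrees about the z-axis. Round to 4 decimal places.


x' = 15*cos(195) - 0*sin(195) = -14.4889
y' = 15*sin(195) + 0*cos(195) = -3.8823
z' = 13

(-14.4889, -3.8823, 13)


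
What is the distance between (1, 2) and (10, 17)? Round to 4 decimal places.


d = sqrt((10-1)^2 + (17-2)^2) = 17.4929

17.4929


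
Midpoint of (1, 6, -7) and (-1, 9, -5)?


Midpoint = ((1+-1)/2, (6+9)/2, (-7+-5)/2) = (0, 7.5, -6)

(0, 7.5, -6)


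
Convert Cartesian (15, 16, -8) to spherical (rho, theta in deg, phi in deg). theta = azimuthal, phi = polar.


rho = sqrt(15^2 + 16^2 + (-8)^2) = 23.3452
theta = atan2(16, 15) = 46.8476 deg
phi = acos(-8/23.3452) = 110.0404 deg

rho = 23.3452, theta = 46.8476 deg, phi = 110.0404 deg


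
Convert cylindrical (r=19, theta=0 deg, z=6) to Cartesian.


x = 19 * cos(0) = 19
y = 19 * sin(0) = 0
z = 6

(19, 0, 6)


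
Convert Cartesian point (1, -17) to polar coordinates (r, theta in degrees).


r = sqrt(1^2 + (-17)^2) = 17.0294
theta = atan2(-17, 1) = 273.3665 degrees

r = 17.0294, theta = 273.3665 degrees


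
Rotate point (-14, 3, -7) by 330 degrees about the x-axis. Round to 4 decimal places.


x' = -14
y' = 3*cos(330) - -7*sin(330) = -0.9019
z' = 3*sin(330) + -7*cos(330) = -7.5622

(-14, -0.9019, -7.5622)


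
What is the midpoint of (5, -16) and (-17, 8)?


Midpoint = ((5+-17)/2, (-16+8)/2) = (-6, -4)

(-6, -4)


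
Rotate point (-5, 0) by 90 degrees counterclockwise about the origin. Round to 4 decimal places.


x' = -5*cos(90) - 0*sin(90) = 0
y' = -5*sin(90) + 0*cos(90) = -5

(0, -5)


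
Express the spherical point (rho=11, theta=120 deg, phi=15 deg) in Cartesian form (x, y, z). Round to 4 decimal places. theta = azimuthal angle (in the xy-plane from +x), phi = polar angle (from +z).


x = 11 * sin(15) * cos(120) = -1.4235
y = 11 * sin(15) * sin(120) = 2.4656
z = 11 * cos(15) = 10.6252

(-1.4235, 2.4656, 10.6252)


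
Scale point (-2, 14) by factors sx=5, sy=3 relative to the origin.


Scaling: (x*sx, y*sy) = (-2*5, 14*3) = (-10, 42)

(-10, 42)


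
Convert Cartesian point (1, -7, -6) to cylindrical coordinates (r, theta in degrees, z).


r = sqrt(1^2 + (-7)^2) = 7.0711
theta = atan2(-7, 1) = 278.1301 deg
z = -6

r = 7.0711, theta = 278.1301 deg, z = -6


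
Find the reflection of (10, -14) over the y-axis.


Reflection across y-axis: (x, y) -> (-x, y)
(10, -14) -> (-10, -14)

(-10, -14)


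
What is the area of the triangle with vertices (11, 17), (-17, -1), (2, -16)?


Area = |x1(y2-y3) + x2(y3-y1) + x3(y1-y2)| / 2
= |11*(-1--16) + -17*(-16-17) + 2*(17--1)| / 2
= 381

381


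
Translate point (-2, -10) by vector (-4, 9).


Translation: (x+dx, y+dy) = (-2+-4, -10+9) = (-6, -1)

(-6, -1)


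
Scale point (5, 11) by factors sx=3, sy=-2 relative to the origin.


Scaling: (x*sx, y*sy) = (5*3, 11*-2) = (15, -22)

(15, -22)


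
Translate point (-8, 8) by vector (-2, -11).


Translation: (x+dx, y+dy) = (-8+-2, 8+-11) = (-10, -3)

(-10, -3)


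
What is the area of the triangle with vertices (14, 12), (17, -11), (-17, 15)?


Area = |x1(y2-y3) + x2(y3-y1) + x3(y1-y2)| / 2
= |14*(-11-15) + 17*(15-12) + -17*(12--11)| / 2
= 352

352


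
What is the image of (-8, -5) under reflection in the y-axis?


Reflection across y-axis: (x, y) -> (-x, y)
(-8, -5) -> (8, -5)

(8, -5)


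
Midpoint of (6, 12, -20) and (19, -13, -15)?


Midpoint = ((6+19)/2, (12+-13)/2, (-20+-15)/2) = (12.5, -0.5, -17.5)

(12.5, -0.5, -17.5)


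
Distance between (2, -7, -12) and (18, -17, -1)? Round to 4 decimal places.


d = sqrt((18-2)^2 + (-17--7)^2 + (-1--12)^2) = 21.8403

21.8403


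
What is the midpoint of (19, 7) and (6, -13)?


Midpoint = ((19+6)/2, (7+-13)/2) = (12.5, -3)

(12.5, -3)


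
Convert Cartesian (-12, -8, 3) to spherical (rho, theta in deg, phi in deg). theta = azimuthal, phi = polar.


rho = sqrt((-12)^2 + (-8)^2 + 3^2) = 14.7309
theta = atan2(-8, -12) = 213.6901 deg
phi = acos(3/14.7309) = 78.2493 deg

rho = 14.7309, theta = 213.6901 deg, phi = 78.2493 deg


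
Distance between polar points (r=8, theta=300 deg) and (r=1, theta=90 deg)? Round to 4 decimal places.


d = sqrt(r1^2 + r2^2 - 2*r1*r2*cos(t2-t1))
d = sqrt(8^2 + 1^2 - 2*8*1*cos(90-300)) = 8.8801

8.8801


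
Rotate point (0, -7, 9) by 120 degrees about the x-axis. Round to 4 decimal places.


x' = 0
y' = -7*cos(120) - 9*sin(120) = -4.2942
z' = -7*sin(120) + 9*cos(120) = -10.5622

(0, -4.2942, -10.5622)


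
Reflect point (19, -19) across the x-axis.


Reflection across x-axis: (x, y) -> (x, -y)
(19, -19) -> (19, 19)

(19, 19)


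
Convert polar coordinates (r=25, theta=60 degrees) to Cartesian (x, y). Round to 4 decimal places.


x = 25 * cos(60) = 12.5
y = 25 * sin(60) = 21.6506

(12.5, 21.6506)


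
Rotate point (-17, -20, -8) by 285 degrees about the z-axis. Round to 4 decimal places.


x' = -17*cos(285) - -20*sin(285) = -23.7184
y' = -17*sin(285) + -20*cos(285) = 11.2444
z' = -8

(-23.7184, 11.2444, -8)


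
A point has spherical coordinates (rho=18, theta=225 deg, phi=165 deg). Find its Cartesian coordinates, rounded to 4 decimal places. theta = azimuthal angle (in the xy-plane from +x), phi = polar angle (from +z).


x = 18 * sin(165) * cos(225) = -3.2942
y = 18 * sin(165) * sin(225) = -3.2942
z = 18 * cos(165) = -17.3867

(-3.2942, -3.2942, -17.3867)


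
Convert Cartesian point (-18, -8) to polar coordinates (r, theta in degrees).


r = sqrt((-18)^2 + (-8)^2) = 19.6977
theta = atan2(-8, -18) = 203.9625 degrees

r = 19.6977, theta = 203.9625 degrees


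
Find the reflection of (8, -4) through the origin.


Reflection through origin: (x, y) -> (-x, -y)
(8, -4) -> (-8, 4)

(-8, 4)


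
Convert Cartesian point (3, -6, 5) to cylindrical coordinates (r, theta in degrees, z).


r = sqrt(3^2 + (-6)^2) = 6.7082
theta = atan2(-6, 3) = 296.5651 deg
z = 5

r = 6.7082, theta = 296.5651 deg, z = 5


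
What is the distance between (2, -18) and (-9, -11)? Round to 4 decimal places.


d = sqrt((-9-2)^2 + (-11--18)^2) = 13.0384

13.0384


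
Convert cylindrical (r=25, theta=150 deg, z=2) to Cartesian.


x = 25 * cos(150) = -21.6506
y = 25 * sin(150) = 12.5
z = 2

(-21.6506, 12.5, 2)


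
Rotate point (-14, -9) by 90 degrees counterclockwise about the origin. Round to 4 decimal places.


x' = -14*cos(90) - -9*sin(90) = 9
y' = -14*sin(90) + -9*cos(90) = -14

(9, -14)


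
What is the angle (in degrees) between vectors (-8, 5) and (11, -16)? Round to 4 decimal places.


dot = -8*11 + 5*-16 = -168
|u| = 9.434, |v| = 19.4165
cos(angle) = -0.9172
angle = 156.5139 degrees

156.5139 degrees


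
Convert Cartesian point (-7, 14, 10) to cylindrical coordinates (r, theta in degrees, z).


r = sqrt((-7)^2 + 14^2) = 15.6525
theta = atan2(14, -7) = 116.5651 deg
z = 10

r = 15.6525, theta = 116.5651 deg, z = 10


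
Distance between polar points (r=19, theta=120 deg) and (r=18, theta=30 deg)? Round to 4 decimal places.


d = sqrt(r1^2 + r2^2 - 2*r1*r2*cos(t2-t1))
d = sqrt(19^2 + 18^2 - 2*19*18*cos(30-120)) = 26.1725

26.1725


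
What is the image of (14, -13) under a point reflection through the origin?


Reflection through origin: (x, y) -> (-x, -y)
(14, -13) -> (-14, 13)

(-14, 13)


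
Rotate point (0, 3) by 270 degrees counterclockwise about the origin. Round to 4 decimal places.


x' = 0*cos(270) - 3*sin(270) = 3
y' = 0*sin(270) + 3*cos(270) = 0

(3, 0)


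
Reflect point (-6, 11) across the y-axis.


Reflection across y-axis: (x, y) -> (-x, y)
(-6, 11) -> (6, 11)

(6, 11)


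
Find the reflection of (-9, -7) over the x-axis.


Reflection across x-axis: (x, y) -> (x, -y)
(-9, -7) -> (-9, 7)

(-9, 7)


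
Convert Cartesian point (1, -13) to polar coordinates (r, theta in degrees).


r = sqrt(1^2 + (-13)^2) = 13.0384
theta = atan2(-13, 1) = 274.3987 degrees

r = 13.0384, theta = 274.3987 degrees


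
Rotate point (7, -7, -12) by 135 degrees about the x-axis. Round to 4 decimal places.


x' = 7
y' = -7*cos(135) - -12*sin(135) = 13.435
z' = -7*sin(135) + -12*cos(135) = 3.5355

(7, 13.435, 3.5355)


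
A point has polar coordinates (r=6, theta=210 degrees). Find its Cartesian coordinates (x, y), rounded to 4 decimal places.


x = 6 * cos(210) = -5.1962
y = 6 * sin(210) = -3

(-5.1962, -3)


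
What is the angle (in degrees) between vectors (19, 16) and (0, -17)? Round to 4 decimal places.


dot = 19*0 + 16*-17 = -272
|u| = 24.8395, |v| = 17
cos(angle) = -0.6441
angle = 130.1009 degrees

130.1009 degrees


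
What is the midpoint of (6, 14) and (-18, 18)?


Midpoint = ((6+-18)/2, (14+18)/2) = (-6, 16)

(-6, 16)


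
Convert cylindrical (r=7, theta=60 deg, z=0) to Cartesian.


x = 7 * cos(60) = 3.5
y = 7 * sin(60) = 6.0622
z = 0

(3.5, 6.0622, 0)


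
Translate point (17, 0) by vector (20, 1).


Translation: (x+dx, y+dy) = (17+20, 0+1) = (37, 1)

(37, 1)


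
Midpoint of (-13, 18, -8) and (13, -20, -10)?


Midpoint = ((-13+13)/2, (18+-20)/2, (-8+-10)/2) = (0, -1, -9)

(0, -1, -9)


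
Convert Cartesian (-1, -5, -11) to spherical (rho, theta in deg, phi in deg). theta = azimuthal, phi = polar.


rho = sqrt((-1)^2 + (-5)^2 + (-11)^2) = 12.1244
theta = atan2(-5, -1) = 258.6901 deg
phi = acos(-11/12.1244) = 155.13 deg

rho = 12.1244, theta = 258.6901 deg, phi = 155.13 deg


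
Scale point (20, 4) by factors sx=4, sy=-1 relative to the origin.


Scaling: (x*sx, y*sy) = (20*4, 4*-1) = (80, -4)

(80, -4)


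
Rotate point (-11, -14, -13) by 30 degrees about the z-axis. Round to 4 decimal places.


x' = -11*cos(30) - -14*sin(30) = -2.5263
y' = -11*sin(30) + -14*cos(30) = -17.6244
z' = -13

(-2.5263, -17.6244, -13)


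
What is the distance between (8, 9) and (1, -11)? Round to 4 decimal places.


d = sqrt((1-8)^2 + (-11-9)^2) = 21.1896

21.1896


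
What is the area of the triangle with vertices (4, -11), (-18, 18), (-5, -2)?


Area = |x1(y2-y3) + x2(y3-y1) + x3(y1-y2)| / 2
= |4*(18--2) + -18*(-2--11) + -5*(-11-18)| / 2
= 31.5

31.5


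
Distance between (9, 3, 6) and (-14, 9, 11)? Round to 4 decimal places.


d = sqrt((-14-9)^2 + (9-3)^2 + (11-6)^2) = 24.2899

24.2899


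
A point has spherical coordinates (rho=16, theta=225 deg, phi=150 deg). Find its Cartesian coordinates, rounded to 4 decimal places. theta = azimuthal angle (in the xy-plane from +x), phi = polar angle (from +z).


x = 16 * sin(150) * cos(225) = -5.6569
y = 16 * sin(150) * sin(225) = -5.6569
z = 16 * cos(150) = -13.8564

(-5.6569, -5.6569, -13.8564)


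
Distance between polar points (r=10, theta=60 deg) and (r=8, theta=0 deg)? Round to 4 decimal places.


d = sqrt(r1^2 + r2^2 - 2*r1*r2*cos(t2-t1))
d = sqrt(10^2 + 8^2 - 2*10*8*cos(0-60)) = 9.1652

9.1652


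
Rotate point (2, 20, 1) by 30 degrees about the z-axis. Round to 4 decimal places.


x' = 2*cos(30) - 20*sin(30) = -8.2679
y' = 2*sin(30) + 20*cos(30) = 18.3205
z' = 1

(-8.2679, 18.3205, 1)


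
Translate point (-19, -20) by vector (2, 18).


Translation: (x+dx, y+dy) = (-19+2, -20+18) = (-17, -2)

(-17, -2)


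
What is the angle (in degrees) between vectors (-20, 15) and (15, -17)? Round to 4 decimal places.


dot = -20*15 + 15*-17 = -555
|u| = 25, |v| = 22.6716
cos(angle) = -0.9792
angle = 168.2936 degrees

168.2936 degrees


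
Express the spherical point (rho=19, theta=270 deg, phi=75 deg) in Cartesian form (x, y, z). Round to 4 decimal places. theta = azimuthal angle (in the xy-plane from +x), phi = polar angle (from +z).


x = 19 * sin(75) * cos(270) = 0
y = 19 * sin(75) * sin(270) = -18.3526
z = 19 * cos(75) = 4.9176

(0, -18.3526, 4.9176)


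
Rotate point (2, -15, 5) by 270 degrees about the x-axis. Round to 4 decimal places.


x' = 2
y' = -15*cos(270) - 5*sin(270) = 5
z' = -15*sin(270) + 5*cos(270) = 15

(2, 5, 15)


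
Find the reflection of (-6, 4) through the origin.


Reflection through origin: (x, y) -> (-x, -y)
(-6, 4) -> (6, -4)

(6, -4)


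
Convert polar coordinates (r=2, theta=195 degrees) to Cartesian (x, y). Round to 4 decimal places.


x = 2 * cos(195) = -1.9319
y = 2 * sin(195) = -0.5176

(-1.9319, -0.5176)


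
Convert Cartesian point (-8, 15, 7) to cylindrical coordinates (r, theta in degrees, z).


r = sqrt((-8)^2 + 15^2) = 17
theta = atan2(15, -8) = 118.0725 deg
z = 7

r = 17, theta = 118.0725 deg, z = 7


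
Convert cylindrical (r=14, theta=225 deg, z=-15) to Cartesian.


x = 14 * cos(225) = -9.8995
y = 14 * sin(225) = -9.8995
z = -15

(-9.8995, -9.8995, -15)


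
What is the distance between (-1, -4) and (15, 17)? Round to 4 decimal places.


d = sqrt((15--1)^2 + (17--4)^2) = 26.4008

26.4008


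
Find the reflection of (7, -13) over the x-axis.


Reflection across x-axis: (x, y) -> (x, -y)
(7, -13) -> (7, 13)

(7, 13)


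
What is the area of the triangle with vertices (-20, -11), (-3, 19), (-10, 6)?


Area = |x1(y2-y3) + x2(y3-y1) + x3(y1-y2)| / 2
= |-20*(19-6) + -3*(6--11) + -10*(-11-19)| / 2
= 5.5

5.5


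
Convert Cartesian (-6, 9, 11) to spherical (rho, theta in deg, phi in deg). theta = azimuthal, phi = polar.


rho = sqrt((-6)^2 + 9^2 + 11^2) = 15.4272
theta = atan2(9, -6) = 123.6901 deg
phi = acos(11/15.4272) = 44.5185 deg

rho = 15.4272, theta = 123.6901 deg, phi = 44.5185 deg


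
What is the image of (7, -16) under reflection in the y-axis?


Reflection across y-axis: (x, y) -> (-x, y)
(7, -16) -> (-7, -16)

(-7, -16)


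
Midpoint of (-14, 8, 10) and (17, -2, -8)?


Midpoint = ((-14+17)/2, (8+-2)/2, (10+-8)/2) = (1.5, 3, 1)

(1.5, 3, 1)


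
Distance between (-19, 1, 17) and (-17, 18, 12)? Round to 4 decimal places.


d = sqrt((-17--19)^2 + (18-1)^2 + (12-17)^2) = 17.8326

17.8326


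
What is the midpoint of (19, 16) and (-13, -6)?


Midpoint = ((19+-13)/2, (16+-6)/2) = (3, 5)

(3, 5)


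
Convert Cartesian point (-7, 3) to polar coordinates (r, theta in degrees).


r = sqrt((-7)^2 + 3^2) = 7.6158
theta = atan2(3, -7) = 156.8014 degrees

r = 7.6158, theta = 156.8014 degrees


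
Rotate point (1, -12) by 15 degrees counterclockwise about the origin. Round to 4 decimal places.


x' = 1*cos(15) - -12*sin(15) = 4.0718
y' = 1*sin(15) + -12*cos(15) = -11.3323

(4.0718, -11.3323)


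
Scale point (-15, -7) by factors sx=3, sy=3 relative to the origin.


Scaling: (x*sx, y*sy) = (-15*3, -7*3) = (-45, -21)

(-45, -21)


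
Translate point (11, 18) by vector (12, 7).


Translation: (x+dx, y+dy) = (11+12, 18+7) = (23, 25)

(23, 25)


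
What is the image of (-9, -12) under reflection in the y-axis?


Reflection across y-axis: (x, y) -> (-x, y)
(-9, -12) -> (9, -12)

(9, -12)


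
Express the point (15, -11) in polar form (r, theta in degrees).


r = sqrt(15^2 + (-11)^2) = 18.6011
theta = atan2(-11, 15) = 323.7462 degrees

r = 18.6011, theta = 323.7462 degrees


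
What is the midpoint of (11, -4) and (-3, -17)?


Midpoint = ((11+-3)/2, (-4+-17)/2) = (4, -10.5)

(4, -10.5)


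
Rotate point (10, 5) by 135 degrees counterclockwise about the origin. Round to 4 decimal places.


x' = 10*cos(135) - 5*sin(135) = -10.6066
y' = 10*sin(135) + 5*cos(135) = 3.5355

(-10.6066, 3.5355)


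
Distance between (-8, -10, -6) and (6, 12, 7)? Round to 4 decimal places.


d = sqrt((6--8)^2 + (12--10)^2 + (7--6)^2) = 29.1376

29.1376


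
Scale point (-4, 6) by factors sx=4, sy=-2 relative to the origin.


Scaling: (x*sx, y*sy) = (-4*4, 6*-2) = (-16, -12)

(-16, -12)


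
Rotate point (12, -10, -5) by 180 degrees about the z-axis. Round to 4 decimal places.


x' = 12*cos(180) - -10*sin(180) = -12
y' = 12*sin(180) + -10*cos(180) = 10
z' = -5

(-12, 10, -5)


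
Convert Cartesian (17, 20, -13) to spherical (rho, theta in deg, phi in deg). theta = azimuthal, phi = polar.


rho = sqrt(17^2 + 20^2 + (-13)^2) = 29.2916
theta = atan2(20, 17) = 49.6355 deg
phi = acos(-13/29.2916) = 116.3474 deg

rho = 29.2916, theta = 49.6355 deg, phi = 116.3474 deg


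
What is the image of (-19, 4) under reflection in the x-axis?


Reflection across x-axis: (x, y) -> (x, -y)
(-19, 4) -> (-19, -4)

(-19, -4)


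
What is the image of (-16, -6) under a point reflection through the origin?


Reflection through origin: (x, y) -> (-x, -y)
(-16, -6) -> (16, 6)

(16, 6)


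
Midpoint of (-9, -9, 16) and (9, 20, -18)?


Midpoint = ((-9+9)/2, (-9+20)/2, (16+-18)/2) = (0, 5.5, -1)

(0, 5.5, -1)


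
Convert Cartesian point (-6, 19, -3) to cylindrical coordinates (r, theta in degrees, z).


r = sqrt((-6)^2 + 19^2) = 19.9249
theta = atan2(19, -6) = 107.5256 deg
z = -3

r = 19.9249, theta = 107.5256 deg, z = -3


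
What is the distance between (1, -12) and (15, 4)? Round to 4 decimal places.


d = sqrt((15-1)^2 + (4--12)^2) = 21.2603

21.2603


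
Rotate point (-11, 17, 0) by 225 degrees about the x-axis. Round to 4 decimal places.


x' = -11
y' = 17*cos(225) - 0*sin(225) = -12.0208
z' = 17*sin(225) + 0*cos(225) = -12.0208

(-11, -12.0208, -12.0208)


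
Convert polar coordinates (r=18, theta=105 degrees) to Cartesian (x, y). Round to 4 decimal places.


x = 18 * cos(105) = -4.6587
y = 18 * sin(105) = 17.3867

(-4.6587, 17.3867)


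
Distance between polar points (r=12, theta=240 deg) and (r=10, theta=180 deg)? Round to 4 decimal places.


d = sqrt(r1^2 + r2^2 - 2*r1*r2*cos(t2-t1))
d = sqrt(12^2 + 10^2 - 2*12*10*cos(180-240)) = 11.1355

11.1355


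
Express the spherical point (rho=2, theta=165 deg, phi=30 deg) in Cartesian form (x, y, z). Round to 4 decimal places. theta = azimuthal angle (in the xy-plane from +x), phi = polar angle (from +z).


x = 2 * sin(30) * cos(165) = -0.9659
y = 2 * sin(30) * sin(165) = 0.2588
z = 2 * cos(30) = 1.7321

(-0.9659, 0.2588, 1.7321)


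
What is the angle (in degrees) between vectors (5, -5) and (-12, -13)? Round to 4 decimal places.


dot = 5*-12 + -5*-13 = 5
|u| = 7.0711, |v| = 17.6918
cos(angle) = 0.04
angle = 87.7094 degrees

87.7094 degrees


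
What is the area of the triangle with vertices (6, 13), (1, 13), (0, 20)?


Area = |x1(y2-y3) + x2(y3-y1) + x3(y1-y2)| / 2
= |6*(13-20) + 1*(20-13) + 0*(13-13)| / 2
= 17.5

17.5


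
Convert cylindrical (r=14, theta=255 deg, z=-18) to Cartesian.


x = 14 * cos(255) = -3.6235
y = 14 * sin(255) = -13.523
z = -18

(-3.6235, -13.523, -18)


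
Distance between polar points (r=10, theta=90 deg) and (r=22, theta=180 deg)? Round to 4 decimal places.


d = sqrt(r1^2 + r2^2 - 2*r1*r2*cos(t2-t1))
d = sqrt(10^2 + 22^2 - 2*10*22*cos(180-90)) = 24.1661

24.1661


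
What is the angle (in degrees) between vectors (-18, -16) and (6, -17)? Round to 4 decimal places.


dot = -18*6 + -16*-17 = 164
|u| = 24.0832, |v| = 18.0278
cos(angle) = 0.3777
angle = 67.8065 degrees

67.8065 degrees


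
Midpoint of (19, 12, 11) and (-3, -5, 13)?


Midpoint = ((19+-3)/2, (12+-5)/2, (11+13)/2) = (8, 3.5, 12)

(8, 3.5, 12)
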